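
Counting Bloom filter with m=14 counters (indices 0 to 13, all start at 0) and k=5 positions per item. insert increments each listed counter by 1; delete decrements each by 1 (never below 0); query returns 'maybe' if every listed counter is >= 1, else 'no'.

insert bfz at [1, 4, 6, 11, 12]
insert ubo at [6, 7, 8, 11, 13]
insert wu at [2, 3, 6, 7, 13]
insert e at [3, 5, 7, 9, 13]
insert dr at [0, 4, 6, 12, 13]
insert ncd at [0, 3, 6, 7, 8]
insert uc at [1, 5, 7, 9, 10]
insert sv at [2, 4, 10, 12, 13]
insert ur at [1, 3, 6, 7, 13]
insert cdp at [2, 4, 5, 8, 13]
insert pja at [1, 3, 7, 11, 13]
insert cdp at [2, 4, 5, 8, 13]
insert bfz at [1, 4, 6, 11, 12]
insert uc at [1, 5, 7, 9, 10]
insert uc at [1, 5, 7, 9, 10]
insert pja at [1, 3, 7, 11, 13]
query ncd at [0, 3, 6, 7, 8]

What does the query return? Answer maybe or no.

Answer: maybe

Derivation:
Step 1: insert bfz at [1, 4, 6, 11, 12] -> counters=[0,1,0,0,1,0,1,0,0,0,0,1,1,0]
Step 2: insert ubo at [6, 7, 8, 11, 13] -> counters=[0,1,0,0,1,0,2,1,1,0,0,2,1,1]
Step 3: insert wu at [2, 3, 6, 7, 13] -> counters=[0,1,1,1,1,0,3,2,1,0,0,2,1,2]
Step 4: insert e at [3, 5, 7, 9, 13] -> counters=[0,1,1,2,1,1,3,3,1,1,0,2,1,3]
Step 5: insert dr at [0, 4, 6, 12, 13] -> counters=[1,1,1,2,2,1,4,3,1,1,0,2,2,4]
Step 6: insert ncd at [0, 3, 6, 7, 8] -> counters=[2,1,1,3,2,1,5,4,2,1,0,2,2,4]
Step 7: insert uc at [1, 5, 7, 9, 10] -> counters=[2,2,1,3,2,2,5,5,2,2,1,2,2,4]
Step 8: insert sv at [2, 4, 10, 12, 13] -> counters=[2,2,2,3,3,2,5,5,2,2,2,2,3,5]
Step 9: insert ur at [1, 3, 6, 7, 13] -> counters=[2,3,2,4,3,2,6,6,2,2,2,2,3,6]
Step 10: insert cdp at [2, 4, 5, 8, 13] -> counters=[2,3,3,4,4,3,6,6,3,2,2,2,3,7]
Step 11: insert pja at [1, 3, 7, 11, 13] -> counters=[2,4,3,5,4,3,6,7,3,2,2,3,3,8]
Step 12: insert cdp at [2, 4, 5, 8, 13] -> counters=[2,4,4,5,5,4,6,7,4,2,2,3,3,9]
Step 13: insert bfz at [1, 4, 6, 11, 12] -> counters=[2,5,4,5,6,4,7,7,4,2,2,4,4,9]
Step 14: insert uc at [1, 5, 7, 9, 10] -> counters=[2,6,4,5,6,5,7,8,4,3,3,4,4,9]
Step 15: insert uc at [1, 5, 7, 9, 10] -> counters=[2,7,4,5,6,6,7,9,4,4,4,4,4,9]
Step 16: insert pja at [1, 3, 7, 11, 13] -> counters=[2,8,4,6,6,6,7,10,4,4,4,5,4,10]
Query ncd: check counters[0]=2 counters[3]=6 counters[6]=7 counters[7]=10 counters[8]=4 -> maybe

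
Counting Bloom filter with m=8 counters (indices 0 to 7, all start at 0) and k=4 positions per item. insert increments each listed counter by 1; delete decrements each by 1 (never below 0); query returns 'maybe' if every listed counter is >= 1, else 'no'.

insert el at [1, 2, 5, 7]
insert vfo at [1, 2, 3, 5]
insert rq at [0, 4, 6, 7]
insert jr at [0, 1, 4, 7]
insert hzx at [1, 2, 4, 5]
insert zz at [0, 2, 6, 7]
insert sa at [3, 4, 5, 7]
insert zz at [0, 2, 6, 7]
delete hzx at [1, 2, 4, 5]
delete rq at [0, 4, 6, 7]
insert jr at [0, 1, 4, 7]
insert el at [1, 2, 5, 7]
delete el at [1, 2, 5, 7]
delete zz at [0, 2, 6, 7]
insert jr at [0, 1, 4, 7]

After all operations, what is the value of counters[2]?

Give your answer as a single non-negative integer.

Answer: 3

Derivation:
Step 1: insert el at [1, 2, 5, 7] -> counters=[0,1,1,0,0,1,0,1]
Step 2: insert vfo at [1, 2, 3, 5] -> counters=[0,2,2,1,0,2,0,1]
Step 3: insert rq at [0, 4, 6, 7] -> counters=[1,2,2,1,1,2,1,2]
Step 4: insert jr at [0, 1, 4, 7] -> counters=[2,3,2,1,2,2,1,3]
Step 5: insert hzx at [1, 2, 4, 5] -> counters=[2,4,3,1,3,3,1,3]
Step 6: insert zz at [0, 2, 6, 7] -> counters=[3,4,4,1,3,3,2,4]
Step 7: insert sa at [3, 4, 5, 7] -> counters=[3,4,4,2,4,4,2,5]
Step 8: insert zz at [0, 2, 6, 7] -> counters=[4,4,5,2,4,4,3,6]
Step 9: delete hzx at [1, 2, 4, 5] -> counters=[4,3,4,2,3,3,3,6]
Step 10: delete rq at [0, 4, 6, 7] -> counters=[3,3,4,2,2,3,2,5]
Step 11: insert jr at [0, 1, 4, 7] -> counters=[4,4,4,2,3,3,2,6]
Step 12: insert el at [1, 2, 5, 7] -> counters=[4,5,5,2,3,4,2,7]
Step 13: delete el at [1, 2, 5, 7] -> counters=[4,4,4,2,3,3,2,6]
Step 14: delete zz at [0, 2, 6, 7] -> counters=[3,4,3,2,3,3,1,5]
Step 15: insert jr at [0, 1, 4, 7] -> counters=[4,5,3,2,4,3,1,6]
Final counters=[4,5,3,2,4,3,1,6] -> counters[2]=3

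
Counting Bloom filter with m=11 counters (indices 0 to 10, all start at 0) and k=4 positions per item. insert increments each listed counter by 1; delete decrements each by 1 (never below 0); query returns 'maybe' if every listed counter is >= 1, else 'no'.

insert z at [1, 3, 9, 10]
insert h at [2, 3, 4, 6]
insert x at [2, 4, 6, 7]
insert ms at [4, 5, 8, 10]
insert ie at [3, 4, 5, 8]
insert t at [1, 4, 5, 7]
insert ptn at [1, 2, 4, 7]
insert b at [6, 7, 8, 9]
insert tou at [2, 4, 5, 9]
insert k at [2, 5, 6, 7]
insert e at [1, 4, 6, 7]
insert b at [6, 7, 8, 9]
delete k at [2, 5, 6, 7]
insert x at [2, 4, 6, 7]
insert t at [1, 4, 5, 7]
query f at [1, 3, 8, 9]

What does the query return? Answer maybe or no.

Answer: maybe

Derivation:
Step 1: insert z at [1, 3, 9, 10] -> counters=[0,1,0,1,0,0,0,0,0,1,1]
Step 2: insert h at [2, 3, 4, 6] -> counters=[0,1,1,2,1,0,1,0,0,1,1]
Step 3: insert x at [2, 4, 6, 7] -> counters=[0,1,2,2,2,0,2,1,0,1,1]
Step 4: insert ms at [4, 5, 8, 10] -> counters=[0,1,2,2,3,1,2,1,1,1,2]
Step 5: insert ie at [3, 4, 5, 8] -> counters=[0,1,2,3,4,2,2,1,2,1,2]
Step 6: insert t at [1, 4, 5, 7] -> counters=[0,2,2,3,5,3,2,2,2,1,2]
Step 7: insert ptn at [1, 2, 4, 7] -> counters=[0,3,3,3,6,3,2,3,2,1,2]
Step 8: insert b at [6, 7, 8, 9] -> counters=[0,3,3,3,6,3,3,4,3,2,2]
Step 9: insert tou at [2, 4, 5, 9] -> counters=[0,3,4,3,7,4,3,4,3,3,2]
Step 10: insert k at [2, 5, 6, 7] -> counters=[0,3,5,3,7,5,4,5,3,3,2]
Step 11: insert e at [1, 4, 6, 7] -> counters=[0,4,5,3,8,5,5,6,3,3,2]
Step 12: insert b at [6, 7, 8, 9] -> counters=[0,4,5,3,8,5,6,7,4,4,2]
Step 13: delete k at [2, 5, 6, 7] -> counters=[0,4,4,3,8,4,5,6,4,4,2]
Step 14: insert x at [2, 4, 6, 7] -> counters=[0,4,5,3,9,4,6,7,4,4,2]
Step 15: insert t at [1, 4, 5, 7] -> counters=[0,5,5,3,10,5,6,8,4,4,2]
Query f: check counters[1]=5 counters[3]=3 counters[8]=4 counters[9]=4 -> maybe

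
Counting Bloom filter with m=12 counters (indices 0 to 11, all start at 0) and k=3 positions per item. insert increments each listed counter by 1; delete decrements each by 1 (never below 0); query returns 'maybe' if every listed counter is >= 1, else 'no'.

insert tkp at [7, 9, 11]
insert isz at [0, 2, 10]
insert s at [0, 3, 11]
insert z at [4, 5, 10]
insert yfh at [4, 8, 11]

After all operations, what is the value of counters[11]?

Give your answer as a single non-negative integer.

Answer: 3

Derivation:
Step 1: insert tkp at [7, 9, 11] -> counters=[0,0,0,0,0,0,0,1,0,1,0,1]
Step 2: insert isz at [0, 2, 10] -> counters=[1,0,1,0,0,0,0,1,0,1,1,1]
Step 3: insert s at [0, 3, 11] -> counters=[2,0,1,1,0,0,0,1,0,1,1,2]
Step 4: insert z at [4, 5, 10] -> counters=[2,0,1,1,1,1,0,1,0,1,2,2]
Step 5: insert yfh at [4, 8, 11] -> counters=[2,0,1,1,2,1,0,1,1,1,2,3]
Final counters=[2,0,1,1,2,1,0,1,1,1,2,3] -> counters[11]=3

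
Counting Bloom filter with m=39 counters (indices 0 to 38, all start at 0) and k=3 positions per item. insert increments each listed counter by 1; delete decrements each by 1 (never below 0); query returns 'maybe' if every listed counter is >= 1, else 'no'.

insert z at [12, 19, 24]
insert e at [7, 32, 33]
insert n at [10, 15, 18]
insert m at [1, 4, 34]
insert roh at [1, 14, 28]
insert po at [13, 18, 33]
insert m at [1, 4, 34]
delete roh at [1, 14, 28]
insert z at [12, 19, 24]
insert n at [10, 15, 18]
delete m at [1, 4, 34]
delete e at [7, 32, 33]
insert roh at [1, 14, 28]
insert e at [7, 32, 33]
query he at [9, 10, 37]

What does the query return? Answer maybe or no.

Answer: no

Derivation:
Step 1: insert z at [12, 19, 24] -> counters=[0,0,0,0,0,0,0,0,0,0,0,0,1,0,0,0,0,0,0,1,0,0,0,0,1,0,0,0,0,0,0,0,0,0,0,0,0,0,0]
Step 2: insert e at [7, 32, 33] -> counters=[0,0,0,0,0,0,0,1,0,0,0,0,1,0,0,0,0,0,0,1,0,0,0,0,1,0,0,0,0,0,0,0,1,1,0,0,0,0,0]
Step 3: insert n at [10, 15, 18] -> counters=[0,0,0,0,0,0,0,1,0,0,1,0,1,0,0,1,0,0,1,1,0,0,0,0,1,0,0,0,0,0,0,0,1,1,0,0,0,0,0]
Step 4: insert m at [1, 4, 34] -> counters=[0,1,0,0,1,0,0,1,0,0,1,0,1,0,0,1,0,0,1,1,0,0,0,0,1,0,0,0,0,0,0,0,1,1,1,0,0,0,0]
Step 5: insert roh at [1, 14, 28] -> counters=[0,2,0,0,1,0,0,1,0,0,1,0,1,0,1,1,0,0,1,1,0,0,0,0,1,0,0,0,1,0,0,0,1,1,1,0,0,0,0]
Step 6: insert po at [13, 18, 33] -> counters=[0,2,0,0,1,0,0,1,0,0,1,0,1,1,1,1,0,0,2,1,0,0,0,0,1,0,0,0,1,0,0,0,1,2,1,0,0,0,0]
Step 7: insert m at [1, 4, 34] -> counters=[0,3,0,0,2,0,0,1,0,0,1,0,1,1,1,1,0,0,2,1,0,0,0,0,1,0,0,0,1,0,0,0,1,2,2,0,0,0,0]
Step 8: delete roh at [1, 14, 28] -> counters=[0,2,0,0,2,0,0,1,0,0,1,0,1,1,0,1,0,0,2,1,0,0,0,0,1,0,0,0,0,0,0,0,1,2,2,0,0,0,0]
Step 9: insert z at [12, 19, 24] -> counters=[0,2,0,0,2,0,0,1,0,0,1,0,2,1,0,1,0,0,2,2,0,0,0,0,2,0,0,0,0,0,0,0,1,2,2,0,0,0,0]
Step 10: insert n at [10, 15, 18] -> counters=[0,2,0,0,2,0,0,1,0,0,2,0,2,1,0,2,0,0,3,2,0,0,0,0,2,0,0,0,0,0,0,0,1,2,2,0,0,0,0]
Step 11: delete m at [1, 4, 34] -> counters=[0,1,0,0,1,0,0,1,0,0,2,0,2,1,0,2,0,0,3,2,0,0,0,0,2,0,0,0,0,0,0,0,1,2,1,0,0,0,0]
Step 12: delete e at [7, 32, 33] -> counters=[0,1,0,0,1,0,0,0,0,0,2,0,2,1,0,2,0,0,3,2,0,0,0,0,2,0,0,0,0,0,0,0,0,1,1,0,0,0,0]
Step 13: insert roh at [1, 14, 28] -> counters=[0,2,0,0,1,0,0,0,0,0,2,0,2,1,1,2,0,0,3,2,0,0,0,0,2,0,0,0,1,0,0,0,0,1,1,0,0,0,0]
Step 14: insert e at [7, 32, 33] -> counters=[0,2,0,0,1,0,0,1,0,0,2,0,2,1,1,2,0,0,3,2,0,0,0,0,2,0,0,0,1,0,0,0,1,2,1,0,0,0,0]
Query he: check counters[9]=0 counters[10]=2 counters[37]=0 -> no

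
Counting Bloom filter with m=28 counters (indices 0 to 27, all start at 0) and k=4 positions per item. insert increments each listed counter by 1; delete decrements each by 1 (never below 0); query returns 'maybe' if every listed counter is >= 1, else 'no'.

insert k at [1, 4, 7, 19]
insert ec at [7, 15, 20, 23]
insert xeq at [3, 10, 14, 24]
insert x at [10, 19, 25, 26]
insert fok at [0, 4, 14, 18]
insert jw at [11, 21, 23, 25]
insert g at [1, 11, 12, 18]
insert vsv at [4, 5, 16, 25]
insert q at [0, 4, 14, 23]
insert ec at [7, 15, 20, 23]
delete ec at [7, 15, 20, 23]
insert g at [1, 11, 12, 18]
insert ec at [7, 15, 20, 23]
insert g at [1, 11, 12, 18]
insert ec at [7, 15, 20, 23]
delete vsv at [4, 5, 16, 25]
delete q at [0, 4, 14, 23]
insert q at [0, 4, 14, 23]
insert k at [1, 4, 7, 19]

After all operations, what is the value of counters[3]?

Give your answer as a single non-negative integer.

Step 1: insert k at [1, 4, 7, 19] -> counters=[0,1,0,0,1,0,0,1,0,0,0,0,0,0,0,0,0,0,0,1,0,0,0,0,0,0,0,0]
Step 2: insert ec at [7, 15, 20, 23] -> counters=[0,1,0,0,1,0,0,2,0,0,0,0,0,0,0,1,0,0,0,1,1,0,0,1,0,0,0,0]
Step 3: insert xeq at [3, 10, 14, 24] -> counters=[0,1,0,1,1,0,0,2,0,0,1,0,0,0,1,1,0,0,0,1,1,0,0,1,1,0,0,0]
Step 4: insert x at [10, 19, 25, 26] -> counters=[0,1,0,1,1,0,0,2,0,0,2,0,0,0,1,1,0,0,0,2,1,0,0,1,1,1,1,0]
Step 5: insert fok at [0, 4, 14, 18] -> counters=[1,1,0,1,2,0,0,2,0,0,2,0,0,0,2,1,0,0,1,2,1,0,0,1,1,1,1,0]
Step 6: insert jw at [11, 21, 23, 25] -> counters=[1,1,0,1,2,0,0,2,0,0,2,1,0,0,2,1,0,0,1,2,1,1,0,2,1,2,1,0]
Step 7: insert g at [1, 11, 12, 18] -> counters=[1,2,0,1,2,0,0,2,0,0,2,2,1,0,2,1,0,0,2,2,1,1,0,2,1,2,1,0]
Step 8: insert vsv at [4, 5, 16, 25] -> counters=[1,2,0,1,3,1,0,2,0,0,2,2,1,0,2,1,1,0,2,2,1,1,0,2,1,3,1,0]
Step 9: insert q at [0, 4, 14, 23] -> counters=[2,2,0,1,4,1,0,2,0,0,2,2,1,0,3,1,1,0,2,2,1,1,0,3,1,3,1,0]
Step 10: insert ec at [7, 15, 20, 23] -> counters=[2,2,0,1,4,1,0,3,0,0,2,2,1,0,3,2,1,0,2,2,2,1,0,4,1,3,1,0]
Step 11: delete ec at [7, 15, 20, 23] -> counters=[2,2,0,1,4,1,0,2,0,0,2,2,1,0,3,1,1,0,2,2,1,1,0,3,1,3,1,0]
Step 12: insert g at [1, 11, 12, 18] -> counters=[2,3,0,1,4,1,0,2,0,0,2,3,2,0,3,1,1,0,3,2,1,1,0,3,1,3,1,0]
Step 13: insert ec at [7, 15, 20, 23] -> counters=[2,3,0,1,4,1,0,3,0,0,2,3,2,0,3,2,1,0,3,2,2,1,0,4,1,3,1,0]
Step 14: insert g at [1, 11, 12, 18] -> counters=[2,4,0,1,4,1,0,3,0,0,2,4,3,0,3,2,1,0,4,2,2,1,0,4,1,3,1,0]
Step 15: insert ec at [7, 15, 20, 23] -> counters=[2,4,0,1,4,1,0,4,0,0,2,4,3,0,3,3,1,0,4,2,3,1,0,5,1,3,1,0]
Step 16: delete vsv at [4, 5, 16, 25] -> counters=[2,4,0,1,3,0,0,4,0,0,2,4,3,0,3,3,0,0,4,2,3,1,0,5,1,2,1,0]
Step 17: delete q at [0, 4, 14, 23] -> counters=[1,4,0,1,2,0,0,4,0,0,2,4,3,0,2,3,0,0,4,2,3,1,0,4,1,2,1,0]
Step 18: insert q at [0, 4, 14, 23] -> counters=[2,4,0,1,3,0,0,4,0,0,2,4,3,0,3,3,0,0,4,2,3,1,0,5,1,2,1,0]
Step 19: insert k at [1, 4, 7, 19] -> counters=[2,5,0,1,4,0,0,5,0,0,2,4,3,0,3,3,0,0,4,3,3,1,0,5,1,2,1,0]
Final counters=[2,5,0,1,4,0,0,5,0,0,2,4,3,0,3,3,0,0,4,3,3,1,0,5,1,2,1,0] -> counters[3]=1

Answer: 1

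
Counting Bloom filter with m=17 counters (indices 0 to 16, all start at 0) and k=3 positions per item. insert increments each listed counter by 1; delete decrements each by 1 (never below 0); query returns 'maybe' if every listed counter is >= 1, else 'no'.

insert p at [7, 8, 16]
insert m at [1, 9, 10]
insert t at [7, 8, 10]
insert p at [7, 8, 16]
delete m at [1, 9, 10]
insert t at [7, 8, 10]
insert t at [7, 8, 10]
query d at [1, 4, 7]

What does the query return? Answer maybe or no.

Answer: no

Derivation:
Step 1: insert p at [7, 8, 16] -> counters=[0,0,0,0,0,0,0,1,1,0,0,0,0,0,0,0,1]
Step 2: insert m at [1, 9, 10] -> counters=[0,1,0,0,0,0,0,1,1,1,1,0,0,0,0,0,1]
Step 3: insert t at [7, 8, 10] -> counters=[0,1,0,0,0,0,0,2,2,1,2,0,0,0,0,0,1]
Step 4: insert p at [7, 8, 16] -> counters=[0,1,0,0,0,0,0,3,3,1,2,0,0,0,0,0,2]
Step 5: delete m at [1, 9, 10] -> counters=[0,0,0,0,0,0,0,3,3,0,1,0,0,0,0,0,2]
Step 6: insert t at [7, 8, 10] -> counters=[0,0,0,0,0,0,0,4,4,0,2,0,0,0,0,0,2]
Step 7: insert t at [7, 8, 10] -> counters=[0,0,0,0,0,0,0,5,5,0,3,0,0,0,0,0,2]
Query d: check counters[1]=0 counters[4]=0 counters[7]=5 -> no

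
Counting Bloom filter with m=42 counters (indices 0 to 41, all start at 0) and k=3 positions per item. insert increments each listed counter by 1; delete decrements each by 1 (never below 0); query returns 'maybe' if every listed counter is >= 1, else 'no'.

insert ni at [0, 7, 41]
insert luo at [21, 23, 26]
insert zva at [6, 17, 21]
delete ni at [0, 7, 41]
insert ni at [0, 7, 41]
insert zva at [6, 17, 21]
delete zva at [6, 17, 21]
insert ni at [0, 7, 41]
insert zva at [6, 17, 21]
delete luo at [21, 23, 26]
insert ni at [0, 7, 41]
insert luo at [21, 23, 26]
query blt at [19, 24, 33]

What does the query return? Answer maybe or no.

Answer: no

Derivation:
Step 1: insert ni at [0, 7, 41] -> counters=[1,0,0,0,0,0,0,1,0,0,0,0,0,0,0,0,0,0,0,0,0,0,0,0,0,0,0,0,0,0,0,0,0,0,0,0,0,0,0,0,0,1]
Step 2: insert luo at [21, 23, 26] -> counters=[1,0,0,0,0,0,0,1,0,0,0,0,0,0,0,0,0,0,0,0,0,1,0,1,0,0,1,0,0,0,0,0,0,0,0,0,0,0,0,0,0,1]
Step 3: insert zva at [6, 17, 21] -> counters=[1,0,0,0,0,0,1,1,0,0,0,0,0,0,0,0,0,1,0,0,0,2,0,1,0,0,1,0,0,0,0,0,0,0,0,0,0,0,0,0,0,1]
Step 4: delete ni at [0, 7, 41] -> counters=[0,0,0,0,0,0,1,0,0,0,0,0,0,0,0,0,0,1,0,0,0,2,0,1,0,0,1,0,0,0,0,0,0,0,0,0,0,0,0,0,0,0]
Step 5: insert ni at [0, 7, 41] -> counters=[1,0,0,0,0,0,1,1,0,0,0,0,0,0,0,0,0,1,0,0,0,2,0,1,0,0,1,0,0,0,0,0,0,0,0,0,0,0,0,0,0,1]
Step 6: insert zva at [6, 17, 21] -> counters=[1,0,0,0,0,0,2,1,0,0,0,0,0,0,0,0,0,2,0,0,0,3,0,1,0,0,1,0,0,0,0,0,0,0,0,0,0,0,0,0,0,1]
Step 7: delete zva at [6, 17, 21] -> counters=[1,0,0,0,0,0,1,1,0,0,0,0,0,0,0,0,0,1,0,0,0,2,0,1,0,0,1,0,0,0,0,0,0,0,0,0,0,0,0,0,0,1]
Step 8: insert ni at [0, 7, 41] -> counters=[2,0,0,0,0,0,1,2,0,0,0,0,0,0,0,0,0,1,0,0,0,2,0,1,0,0,1,0,0,0,0,0,0,0,0,0,0,0,0,0,0,2]
Step 9: insert zva at [6, 17, 21] -> counters=[2,0,0,0,0,0,2,2,0,0,0,0,0,0,0,0,0,2,0,0,0,3,0,1,0,0,1,0,0,0,0,0,0,0,0,0,0,0,0,0,0,2]
Step 10: delete luo at [21, 23, 26] -> counters=[2,0,0,0,0,0,2,2,0,0,0,0,0,0,0,0,0,2,0,0,0,2,0,0,0,0,0,0,0,0,0,0,0,0,0,0,0,0,0,0,0,2]
Step 11: insert ni at [0, 7, 41] -> counters=[3,0,0,0,0,0,2,3,0,0,0,0,0,0,0,0,0,2,0,0,0,2,0,0,0,0,0,0,0,0,0,0,0,0,0,0,0,0,0,0,0,3]
Step 12: insert luo at [21, 23, 26] -> counters=[3,0,0,0,0,0,2,3,0,0,0,0,0,0,0,0,0,2,0,0,0,3,0,1,0,0,1,0,0,0,0,0,0,0,0,0,0,0,0,0,0,3]
Query blt: check counters[19]=0 counters[24]=0 counters[33]=0 -> no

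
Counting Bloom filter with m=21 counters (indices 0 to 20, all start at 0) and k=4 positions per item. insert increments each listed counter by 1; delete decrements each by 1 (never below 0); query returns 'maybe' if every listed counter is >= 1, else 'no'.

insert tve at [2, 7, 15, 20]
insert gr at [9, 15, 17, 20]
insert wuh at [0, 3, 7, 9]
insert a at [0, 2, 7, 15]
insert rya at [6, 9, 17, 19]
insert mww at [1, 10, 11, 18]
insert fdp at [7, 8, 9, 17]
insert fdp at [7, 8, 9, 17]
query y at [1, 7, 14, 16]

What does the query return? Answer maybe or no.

Step 1: insert tve at [2, 7, 15, 20] -> counters=[0,0,1,0,0,0,0,1,0,0,0,0,0,0,0,1,0,0,0,0,1]
Step 2: insert gr at [9, 15, 17, 20] -> counters=[0,0,1,0,0,0,0,1,0,1,0,0,0,0,0,2,0,1,0,0,2]
Step 3: insert wuh at [0, 3, 7, 9] -> counters=[1,0,1,1,0,0,0,2,0,2,0,0,0,0,0,2,0,1,0,0,2]
Step 4: insert a at [0, 2, 7, 15] -> counters=[2,0,2,1,0,0,0,3,0,2,0,0,0,0,0,3,0,1,0,0,2]
Step 5: insert rya at [6, 9, 17, 19] -> counters=[2,0,2,1,0,0,1,3,0,3,0,0,0,0,0,3,0,2,0,1,2]
Step 6: insert mww at [1, 10, 11, 18] -> counters=[2,1,2,1,0,0,1,3,0,3,1,1,0,0,0,3,0,2,1,1,2]
Step 7: insert fdp at [7, 8, 9, 17] -> counters=[2,1,2,1,0,0,1,4,1,4,1,1,0,0,0,3,0,3,1,1,2]
Step 8: insert fdp at [7, 8, 9, 17] -> counters=[2,1,2,1,0,0,1,5,2,5,1,1,0,0,0,3,0,4,1,1,2]
Query y: check counters[1]=1 counters[7]=5 counters[14]=0 counters[16]=0 -> no

Answer: no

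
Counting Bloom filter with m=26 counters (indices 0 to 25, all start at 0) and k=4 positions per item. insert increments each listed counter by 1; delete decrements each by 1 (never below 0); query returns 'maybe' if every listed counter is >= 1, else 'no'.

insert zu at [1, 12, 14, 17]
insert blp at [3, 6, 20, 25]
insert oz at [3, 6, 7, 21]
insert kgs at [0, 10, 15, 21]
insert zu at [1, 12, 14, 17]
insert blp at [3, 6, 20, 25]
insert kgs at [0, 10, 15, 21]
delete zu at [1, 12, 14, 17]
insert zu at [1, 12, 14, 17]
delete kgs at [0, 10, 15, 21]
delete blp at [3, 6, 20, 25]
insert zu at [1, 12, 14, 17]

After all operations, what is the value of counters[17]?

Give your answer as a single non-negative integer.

Answer: 3

Derivation:
Step 1: insert zu at [1, 12, 14, 17] -> counters=[0,1,0,0,0,0,0,0,0,0,0,0,1,0,1,0,0,1,0,0,0,0,0,0,0,0]
Step 2: insert blp at [3, 6, 20, 25] -> counters=[0,1,0,1,0,0,1,0,0,0,0,0,1,0,1,0,0,1,0,0,1,0,0,0,0,1]
Step 3: insert oz at [3, 6, 7, 21] -> counters=[0,1,0,2,0,0,2,1,0,0,0,0,1,0,1,0,0,1,0,0,1,1,0,0,0,1]
Step 4: insert kgs at [0, 10, 15, 21] -> counters=[1,1,0,2,0,0,2,1,0,0,1,0,1,0,1,1,0,1,0,0,1,2,0,0,0,1]
Step 5: insert zu at [1, 12, 14, 17] -> counters=[1,2,0,2,0,0,2,1,0,0,1,0,2,0,2,1,0,2,0,0,1,2,0,0,0,1]
Step 6: insert blp at [3, 6, 20, 25] -> counters=[1,2,0,3,0,0,3,1,0,0,1,0,2,0,2,1,0,2,0,0,2,2,0,0,0,2]
Step 7: insert kgs at [0, 10, 15, 21] -> counters=[2,2,0,3,0,0,3,1,0,0,2,0,2,0,2,2,0,2,0,0,2,3,0,0,0,2]
Step 8: delete zu at [1, 12, 14, 17] -> counters=[2,1,0,3,0,0,3,1,0,0,2,0,1,0,1,2,0,1,0,0,2,3,0,0,0,2]
Step 9: insert zu at [1, 12, 14, 17] -> counters=[2,2,0,3,0,0,3,1,0,0,2,0,2,0,2,2,0,2,0,0,2,3,0,0,0,2]
Step 10: delete kgs at [0, 10, 15, 21] -> counters=[1,2,0,3,0,0,3,1,0,0,1,0,2,0,2,1,0,2,0,0,2,2,0,0,0,2]
Step 11: delete blp at [3, 6, 20, 25] -> counters=[1,2,0,2,0,0,2,1,0,0,1,0,2,0,2,1,0,2,0,0,1,2,0,0,0,1]
Step 12: insert zu at [1, 12, 14, 17] -> counters=[1,3,0,2,0,0,2,1,0,0,1,0,3,0,3,1,0,3,0,0,1,2,0,0,0,1]
Final counters=[1,3,0,2,0,0,2,1,0,0,1,0,3,0,3,1,0,3,0,0,1,2,0,0,0,1] -> counters[17]=3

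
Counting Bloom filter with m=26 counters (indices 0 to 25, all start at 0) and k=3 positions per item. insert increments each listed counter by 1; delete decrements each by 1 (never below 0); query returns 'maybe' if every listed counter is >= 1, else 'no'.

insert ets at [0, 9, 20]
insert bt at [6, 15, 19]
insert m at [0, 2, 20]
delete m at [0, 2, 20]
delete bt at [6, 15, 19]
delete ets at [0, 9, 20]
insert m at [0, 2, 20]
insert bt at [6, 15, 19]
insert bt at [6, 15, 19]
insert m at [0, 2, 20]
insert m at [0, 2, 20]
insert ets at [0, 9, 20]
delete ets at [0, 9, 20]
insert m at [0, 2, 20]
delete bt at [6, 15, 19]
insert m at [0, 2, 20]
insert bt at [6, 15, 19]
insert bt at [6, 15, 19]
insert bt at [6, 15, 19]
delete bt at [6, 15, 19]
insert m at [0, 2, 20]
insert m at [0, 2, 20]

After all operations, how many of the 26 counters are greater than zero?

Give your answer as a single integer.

Answer: 6

Derivation:
Step 1: insert ets at [0, 9, 20] -> counters=[1,0,0,0,0,0,0,0,0,1,0,0,0,0,0,0,0,0,0,0,1,0,0,0,0,0]
Step 2: insert bt at [6, 15, 19] -> counters=[1,0,0,0,0,0,1,0,0,1,0,0,0,0,0,1,0,0,0,1,1,0,0,0,0,0]
Step 3: insert m at [0, 2, 20] -> counters=[2,0,1,0,0,0,1,0,0,1,0,0,0,0,0,1,0,0,0,1,2,0,0,0,0,0]
Step 4: delete m at [0, 2, 20] -> counters=[1,0,0,0,0,0,1,0,0,1,0,0,0,0,0,1,0,0,0,1,1,0,0,0,0,0]
Step 5: delete bt at [6, 15, 19] -> counters=[1,0,0,0,0,0,0,0,0,1,0,0,0,0,0,0,0,0,0,0,1,0,0,0,0,0]
Step 6: delete ets at [0, 9, 20] -> counters=[0,0,0,0,0,0,0,0,0,0,0,0,0,0,0,0,0,0,0,0,0,0,0,0,0,0]
Step 7: insert m at [0, 2, 20] -> counters=[1,0,1,0,0,0,0,0,0,0,0,0,0,0,0,0,0,0,0,0,1,0,0,0,0,0]
Step 8: insert bt at [6, 15, 19] -> counters=[1,0,1,0,0,0,1,0,0,0,0,0,0,0,0,1,0,0,0,1,1,0,0,0,0,0]
Step 9: insert bt at [6, 15, 19] -> counters=[1,0,1,0,0,0,2,0,0,0,0,0,0,0,0,2,0,0,0,2,1,0,0,0,0,0]
Step 10: insert m at [0, 2, 20] -> counters=[2,0,2,0,0,0,2,0,0,0,0,0,0,0,0,2,0,0,0,2,2,0,0,0,0,0]
Step 11: insert m at [0, 2, 20] -> counters=[3,0,3,0,0,0,2,0,0,0,0,0,0,0,0,2,0,0,0,2,3,0,0,0,0,0]
Step 12: insert ets at [0, 9, 20] -> counters=[4,0,3,0,0,0,2,0,0,1,0,0,0,0,0,2,0,0,0,2,4,0,0,0,0,0]
Step 13: delete ets at [0, 9, 20] -> counters=[3,0,3,0,0,0,2,0,0,0,0,0,0,0,0,2,0,0,0,2,3,0,0,0,0,0]
Step 14: insert m at [0, 2, 20] -> counters=[4,0,4,0,0,0,2,0,0,0,0,0,0,0,0,2,0,0,0,2,4,0,0,0,0,0]
Step 15: delete bt at [6, 15, 19] -> counters=[4,0,4,0,0,0,1,0,0,0,0,0,0,0,0,1,0,0,0,1,4,0,0,0,0,0]
Step 16: insert m at [0, 2, 20] -> counters=[5,0,5,0,0,0,1,0,0,0,0,0,0,0,0,1,0,0,0,1,5,0,0,0,0,0]
Step 17: insert bt at [6, 15, 19] -> counters=[5,0,5,0,0,0,2,0,0,0,0,0,0,0,0,2,0,0,0,2,5,0,0,0,0,0]
Step 18: insert bt at [6, 15, 19] -> counters=[5,0,5,0,0,0,3,0,0,0,0,0,0,0,0,3,0,0,0,3,5,0,0,0,0,0]
Step 19: insert bt at [6, 15, 19] -> counters=[5,0,5,0,0,0,4,0,0,0,0,0,0,0,0,4,0,0,0,4,5,0,0,0,0,0]
Step 20: delete bt at [6, 15, 19] -> counters=[5,0,5,0,0,0,3,0,0,0,0,0,0,0,0,3,0,0,0,3,5,0,0,0,0,0]
Step 21: insert m at [0, 2, 20] -> counters=[6,0,6,0,0,0,3,0,0,0,0,0,0,0,0,3,0,0,0,3,6,0,0,0,0,0]
Step 22: insert m at [0, 2, 20] -> counters=[7,0,7,0,0,0,3,0,0,0,0,0,0,0,0,3,0,0,0,3,7,0,0,0,0,0]
Final counters=[7,0,7,0,0,0,3,0,0,0,0,0,0,0,0,3,0,0,0,3,7,0,0,0,0,0] -> 6 nonzero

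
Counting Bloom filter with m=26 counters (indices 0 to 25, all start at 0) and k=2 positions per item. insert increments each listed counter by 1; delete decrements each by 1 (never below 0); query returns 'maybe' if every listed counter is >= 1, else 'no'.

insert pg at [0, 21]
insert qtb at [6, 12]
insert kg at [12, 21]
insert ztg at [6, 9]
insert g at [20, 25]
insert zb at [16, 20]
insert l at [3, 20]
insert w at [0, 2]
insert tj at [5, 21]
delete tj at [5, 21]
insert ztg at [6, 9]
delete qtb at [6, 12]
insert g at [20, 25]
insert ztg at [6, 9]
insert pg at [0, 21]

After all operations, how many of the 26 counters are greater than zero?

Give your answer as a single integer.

Step 1: insert pg at [0, 21] -> counters=[1,0,0,0,0,0,0,0,0,0,0,0,0,0,0,0,0,0,0,0,0,1,0,0,0,0]
Step 2: insert qtb at [6, 12] -> counters=[1,0,0,0,0,0,1,0,0,0,0,0,1,0,0,0,0,0,0,0,0,1,0,0,0,0]
Step 3: insert kg at [12, 21] -> counters=[1,0,0,0,0,0,1,0,0,0,0,0,2,0,0,0,0,0,0,0,0,2,0,0,0,0]
Step 4: insert ztg at [6, 9] -> counters=[1,0,0,0,0,0,2,0,0,1,0,0,2,0,0,0,0,0,0,0,0,2,0,0,0,0]
Step 5: insert g at [20, 25] -> counters=[1,0,0,0,0,0,2,0,0,1,0,0,2,0,0,0,0,0,0,0,1,2,0,0,0,1]
Step 6: insert zb at [16, 20] -> counters=[1,0,0,0,0,0,2,0,0,1,0,0,2,0,0,0,1,0,0,0,2,2,0,0,0,1]
Step 7: insert l at [3, 20] -> counters=[1,0,0,1,0,0,2,0,0,1,0,0,2,0,0,0,1,0,0,0,3,2,0,0,0,1]
Step 8: insert w at [0, 2] -> counters=[2,0,1,1,0,0,2,0,0,1,0,0,2,0,0,0,1,0,0,0,3,2,0,0,0,1]
Step 9: insert tj at [5, 21] -> counters=[2,0,1,1,0,1,2,0,0,1,0,0,2,0,0,0,1,0,0,0,3,3,0,0,0,1]
Step 10: delete tj at [5, 21] -> counters=[2,0,1,1,0,0,2,0,0,1,0,0,2,0,0,0,1,0,0,0,3,2,0,0,0,1]
Step 11: insert ztg at [6, 9] -> counters=[2,0,1,1,0,0,3,0,0,2,0,0,2,0,0,0,1,0,0,0,3,2,0,0,0,1]
Step 12: delete qtb at [6, 12] -> counters=[2,0,1,1,0,0,2,0,0,2,0,0,1,0,0,0,1,0,0,0,3,2,0,0,0,1]
Step 13: insert g at [20, 25] -> counters=[2,0,1,1,0,0,2,0,0,2,0,0,1,0,0,0,1,0,0,0,4,2,0,0,0,2]
Step 14: insert ztg at [6, 9] -> counters=[2,0,1,1,0,0,3,0,0,3,0,0,1,0,0,0,1,0,0,0,4,2,0,0,0,2]
Step 15: insert pg at [0, 21] -> counters=[3,0,1,1,0,0,3,0,0,3,0,0,1,0,0,0,1,0,0,0,4,3,0,0,0,2]
Final counters=[3,0,1,1,0,0,3,0,0,3,0,0,1,0,0,0,1,0,0,0,4,3,0,0,0,2] -> 10 nonzero

Answer: 10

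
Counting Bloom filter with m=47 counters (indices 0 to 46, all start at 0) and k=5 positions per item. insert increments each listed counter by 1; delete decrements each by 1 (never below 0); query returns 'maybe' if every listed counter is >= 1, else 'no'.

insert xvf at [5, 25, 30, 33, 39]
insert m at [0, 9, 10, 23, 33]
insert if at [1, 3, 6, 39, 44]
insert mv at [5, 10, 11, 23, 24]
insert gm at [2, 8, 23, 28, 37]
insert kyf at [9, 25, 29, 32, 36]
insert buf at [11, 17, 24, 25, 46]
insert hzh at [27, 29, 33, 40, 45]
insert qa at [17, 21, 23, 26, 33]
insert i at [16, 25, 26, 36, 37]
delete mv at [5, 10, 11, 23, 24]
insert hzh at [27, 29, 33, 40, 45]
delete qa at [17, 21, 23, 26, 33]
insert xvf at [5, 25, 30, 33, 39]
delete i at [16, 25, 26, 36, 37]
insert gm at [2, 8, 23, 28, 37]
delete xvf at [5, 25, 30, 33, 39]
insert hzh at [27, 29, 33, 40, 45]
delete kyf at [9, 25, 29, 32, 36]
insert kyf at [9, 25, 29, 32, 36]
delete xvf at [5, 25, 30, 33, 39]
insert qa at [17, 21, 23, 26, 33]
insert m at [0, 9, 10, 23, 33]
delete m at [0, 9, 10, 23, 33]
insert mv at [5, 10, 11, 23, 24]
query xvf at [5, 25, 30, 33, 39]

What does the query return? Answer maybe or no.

Step 1: insert xvf at [5, 25, 30, 33, 39] -> counters=[0,0,0,0,0,1,0,0,0,0,0,0,0,0,0,0,0,0,0,0,0,0,0,0,0,1,0,0,0,0,1,0,0,1,0,0,0,0,0,1,0,0,0,0,0,0,0]
Step 2: insert m at [0, 9, 10, 23, 33] -> counters=[1,0,0,0,0,1,0,0,0,1,1,0,0,0,0,0,0,0,0,0,0,0,0,1,0,1,0,0,0,0,1,0,0,2,0,0,0,0,0,1,0,0,0,0,0,0,0]
Step 3: insert if at [1, 3, 6, 39, 44] -> counters=[1,1,0,1,0,1,1,0,0,1,1,0,0,0,0,0,0,0,0,0,0,0,0,1,0,1,0,0,0,0,1,0,0,2,0,0,0,0,0,2,0,0,0,0,1,0,0]
Step 4: insert mv at [5, 10, 11, 23, 24] -> counters=[1,1,0,1,0,2,1,0,0,1,2,1,0,0,0,0,0,0,0,0,0,0,0,2,1,1,0,0,0,0,1,0,0,2,0,0,0,0,0,2,0,0,0,0,1,0,0]
Step 5: insert gm at [2, 8, 23, 28, 37] -> counters=[1,1,1,1,0,2,1,0,1,1,2,1,0,0,0,0,0,0,0,0,0,0,0,3,1,1,0,0,1,0,1,0,0,2,0,0,0,1,0,2,0,0,0,0,1,0,0]
Step 6: insert kyf at [9, 25, 29, 32, 36] -> counters=[1,1,1,1,0,2,1,0,1,2,2,1,0,0,0,0,0,0,0,0,0,0,0,3,1,2,0,0,1,1,1,0,1,2,0,0,1,1,0,2,0,0,0,0,1,0,0]
Step 7: insert buf at [11, 17, 24, 25, 46] -> counters=[1,1,1,1,0,2,1,0,1,2,2,2,0,0,0,0,0,1,0,0,0,0,0,3,2,3,0,0,1,1,1,0,1,2,0,0,1,1,0,2,0,0,0,0,1,0,1]
Step 8: insert hzh at [27, 29, 33, 40, 45] -> counters=[1,1,1,1,0,2,1,0,1,2,2,2,0,0,0,0,0,1,0,0,0,0,0,3,2,3,0,1,1,2,1,0,1,3,0,0,1,1,0,2,1,0,0,0,1,1,1]
Step 9: insert qa at [17, 21, 23, 26, 33] -> counters=[1,1,1,1,0,2,1,0,1,2,2,2,0,0,0,0,0,2,0,0,0,1,0,4,2,3,1,1,1,2,1,0,1,4,0,0,1,1,0,2,1,0,0,0,1,1,1]
Step 10: insert i at [16, 25, 26, 36, 37] -> counters=[1,1,1,1,0,2,1,0,1,2,2,2,0,0,0,0,1,2,0,0,0,1,0,4,2,4,2,1,1,2,1,0,1,4,0,0,2,2,0,2,1,0,0,0,1,1,1]
Step 11: delete mv at [5, 10, 11, 23, 24] -> counters=[1,1,1,1,0,1,1,0,1,2,1,1,0,0,0,0,1,2,0,0,0,1,0,3,1,4,2,1,1,2,1,0,1,4,0,0,2,2,0,2,1,0,0,0,1,1,1]
Step 12: insert hzh at [27, 29, 33, 40, 45] -> counters=[1,1,1,1,0,1,1,0,1,2,1,1,0,0,0,0,1,2,0,0,0,1,0,3,1,4,2,2,1,3,1,0,1,5,0,0,2,2,0,2,2,0,0,0,1,2,1]
Step 13: delete qa at [17, 21, 23, 26, 33] -> counters=[1,1,1,1,0,1,1,0,1,2,1,1,0,0,0,0,1,1,0,0,0,0,0,2,1,4,1,2,1,3,1,0,1,4,0,0,2,2,0,2,2,0,0,0,1,2,1]
Step 14: insert xvf at [5, 25, 30, 33, 39] -> counters=[1,1,1,1,0,2,1,0,1,2,1,1,0,0,0,0,1,1,0,0,0,0,0,2,1,5,1,2,1,3,2,0,1,5,0,0,2,2,0,3,2,0,0,0,1,2,1]
Step 15: delete i at [16, 25, 26, 36, 37] -> counters=[1,1,1,1,0,2,1,0,1,2,1,1,0,0,0,0,0,1,0,0,0,0,0,2,1,4,0,2,1,3,2,0,1,5,0,0,1,1,0,3,2,0,0,0,1,2,1]
Step 16: insert gm at [2, 8, 23, 28, 37] -> counters=[1,1,2,1,0,2,1,0,2,2,1,1,0,0,0,0,0,1,0,0,0,0,0,3,1,4,0,2,2,3,2,0,1,5,0,0,1,2,0,3,2,0,0,0,1,2,1]
Step 17: delete xvf at [5, 25, 30, 33, 39] -> counters=[1,1,2,1,0,1,1,0,2,2,1,1,0,0,0,0,0,1,0,0,0,0,0,3,1,3,0,2,2,3,1,0,1,4,0,0,1,2,0,2,2,0,0,0,1,2,1]
Step 18: insert hzh at [27, 29, 33, 40, 45] -> counters=[1,1,2,1,0,1,1,0,2,2,1,1,0,0,0,0,0,1,0,0,0,0,0,3,1,3,0,3,2,4,1,0,1,5,0,0,1,2,0,2,3,0,0,0,1,3,1]
Step 19: delete kyf at [9, 25, 29, 32, 36] -> counters=[1,1,2,1,0,1,1,0,2,1,1,1,0,0,0,0,0,1,0,0,0,0,0,3,1,2,0,3,2,3,1,0,0,5,0,0,0,2,0,2,3,0,0,0,1,3,1]
Step 20: insert kyf at [9, 25, 29, 32, 36] -> counters=[1,1,2,1,0,1,1,0,2,2,1,1,0,0,0,0,0,1,0,0,0,0,0,3,1,3,0,3,2,4,1,0,1,5,0,0,1,2,0,2,3,0,0,0,1,3,1]
Step 21: delete xvf at [5, 25, 30, 33, 39] -> counters=[1,1,2,1,0,0,1,0,2,2,1,1,0,0,0,0,0,1,0,0,0,0,0,3,1,2,0,3,2,4,0,0,1,4,0,0,1,2,0,1,3,0,0,0,1,3,1]
Step 22: insert qa at [17, 21, 23, 26, 33] -> counters=[1,1,2,1,0,0,1,0,2,2,1,1,0,0,0,0,0,2,0,0,0,1,0,4,1,2,1,3,2,4,0,0,1,5,0,0,1,2,0,1,3,0,0,0,1,3,1]
Step 23: insert m at [0, 9, 10, 23, 33] -> counters=[2,1,2,1,0,0,1,0,2,3,2,1,0,0,0,0,0,2,0,0,0,1,0,5,1,2,1,3,2,4,0,0,1,6,0,0,1,2,0,1,3,0,0,0,1,3,1]
Step 24: delete m at [0, 9, 10, 23, 33] -> counters=[1,1,2,1,0,0,1,0,2,2,1,1,0,0,0,0,0,2,0,0,0,1,0,4,1,2,1,3,2,4,0,0,1,5,0,0,1,2,0,1,3,0,0,0,1,3,1]
Step 25: insert mv at [5, 10, 11, 23, 24] -> counters=[1,1,2,1,0,1,1,0,2,2,2,2,0,0,0,0,0,2,0,0,0,1,0,5,2,2,1,3,2,4,0,0,1,5,0,0,1,2,0,1,3,0,0,0,1,3,1]
Query xvf: check counters[5]=1 counters[25]=2 counters[30]=0 counters[33]=5 counters[39]=1 -> no

Answer: no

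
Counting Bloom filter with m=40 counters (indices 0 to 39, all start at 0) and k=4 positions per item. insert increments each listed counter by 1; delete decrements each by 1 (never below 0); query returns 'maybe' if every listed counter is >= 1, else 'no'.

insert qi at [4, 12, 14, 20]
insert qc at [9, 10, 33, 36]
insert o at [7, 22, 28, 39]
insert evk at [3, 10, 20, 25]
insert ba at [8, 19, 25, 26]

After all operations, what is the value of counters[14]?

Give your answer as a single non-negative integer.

Answer: 1

Derivation:
Step 1: insert qi at [4, 12, 14, 20] -> counters=[0,0,0,0,1,0,0,0,0,0,0,0,1,0,1,0,0,0,0,0,1,0,0,0,0,0,0,0,0,0,0,0,0,0,0,0,0,0,0,0]
Step 2: insert qc at [9, 10, 33, 36] -> counters=[0,0,0,0,1,0,0,0,0,1,1,0,1,0,1,0,0,0,0,0,1,0,0,0,0,0,0,0,0,0,0,0,0,1,0,0,1,0,0,0]
Step 3: insert o at [7, 22, 28, 39] -> counters=[0,0,0,0,1,0,0,1,0,1,1,0,1,0,1,0,0,0,0,0,1,0,1,0,0,0,0,0,1,0,0,0,0,1,0,0,1,0,0,1]
Step 4: insert evk at [3, 10, 20, 25] -> counters=[0,0,0,1,1,0,0,1,0,1,2,0,1,0,1,0,0,0,0,0,2,0,1,0,0,1,0,0,1,0,0,0,0,1,0,0,1,0,0,1]
Step 5: insert ba at [8, 19, 25, 26] -> counters=[0,0,0,1,1,0,0,1,1,1,2,0,1,0,1,0,0,0,0,1,2,0,1,0,0,2,1,0,1,0,0,0,0,1,0,0,1,0,0,1]
Final counters=[0,0,0,1,1,0,0,1,1,1,2,0,1,0,1,0,0,0,0,1,2,0,1,0,0,2,1,0,1,0,0,0,0,1,0,0,1,0,0,1] -> counters[14]=1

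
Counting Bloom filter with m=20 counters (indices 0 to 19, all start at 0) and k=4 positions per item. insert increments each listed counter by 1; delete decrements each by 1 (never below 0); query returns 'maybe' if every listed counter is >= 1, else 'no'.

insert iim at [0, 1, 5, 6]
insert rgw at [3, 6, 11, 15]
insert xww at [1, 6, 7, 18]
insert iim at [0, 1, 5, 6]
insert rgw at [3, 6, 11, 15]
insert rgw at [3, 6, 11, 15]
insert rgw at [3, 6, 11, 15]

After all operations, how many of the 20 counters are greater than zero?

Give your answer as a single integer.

Answer: 9

Derivation:
Step 1: insert iim at [0, 1, 5, 6] -> counters=[1,1,0,0,0,1,1,0,0,0,0,0,0,0,0,0,0,0,0,0]
Step 2: insert rgw at [3, 6, 11, 15] -> counters=[1,1,0,1,0,1,2,0,0,0,0,1,0,0,0,1,0,0,0,0]
Step 3: insert xww at [1, 6, 7, 18] -> counters=[1,2,0,1,0,1,3,1,0,0,0,1,0,0,0,1,0,0,1,0]
Step 4: insert iim at [0, 1, 5, 6] -> counters=[2,3,0,1,0,2,4,1,0,0,0,1,0,0,0,1,0,0,1,0]
Step 5: insert rgw at [3, 6, 11, 15] -> counters=[2,3,0,2,0,2,5,1,0,0,0,2,0,0,0,2,0,0,1,0]
Step 6: insert rgw at [3, 6, 11, 15] -> counters=[2,3,0,3,0,2,6,1,0,0,0,3,0,0,0,3,0,0,1,0]
Step 7: insert rgw at [3, 6, 11, 15] -> counters=[2,3,0,4,0,2,7,1,0,0,0,4,0,0,0,4,0,0,1,0]
Final counters=[2,3,0,4,0,2,7,1,0,0,0,4,0,0,0,4,0,0,1,0] -> 9 nonzero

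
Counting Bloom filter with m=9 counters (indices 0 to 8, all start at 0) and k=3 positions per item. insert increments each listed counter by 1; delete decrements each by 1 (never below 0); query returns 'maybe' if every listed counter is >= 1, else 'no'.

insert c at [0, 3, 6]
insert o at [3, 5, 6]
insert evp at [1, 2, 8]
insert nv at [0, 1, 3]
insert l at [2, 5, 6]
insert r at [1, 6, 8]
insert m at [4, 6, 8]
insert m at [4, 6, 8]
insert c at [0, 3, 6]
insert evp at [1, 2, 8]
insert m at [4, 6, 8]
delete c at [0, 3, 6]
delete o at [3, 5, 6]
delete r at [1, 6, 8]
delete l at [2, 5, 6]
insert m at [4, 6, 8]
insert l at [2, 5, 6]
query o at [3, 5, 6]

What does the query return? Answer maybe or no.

Step 1: insert c at [0, 3, 6] -> counters=[1,0,0,1,0,0,1,0,0]
Step 2: insert o at [3, 5, 6] -> counters=[1,0,0,2,0,1,2,0,0]
Step 3: insert evp at [1, 2, 8] -> counters=[1,1,1,2,0,1,2,0,1]
Step 4: insert nv at [0, 1, 3] -> counters=[2,2,1,3,0,1,2,0,1]
Step 5: insert l at [2, 5, 6] -> counters=[2,2,2,3,0,2,3,0,1]
Step 6: insert r at [1, 6, 8] -> counters=[2,3,2,3,0,2,4,0,2]
Step 7: insert m at [4, 6, 8] -> counters=[2,3,2,3,1,2,5,0,3]
Step 8: insert m at [4, 6, 8] -> counters=[2,3,2,3,2,2,6,0,4]
Step 9: insert c at [0, 3, 6] -> counters=[3,3,2,4,2,2,7,0,4]
Step 10: insert evp at [1, 2, 8] -> counters=[3,4,3,4,2,2,7,0,5]
Step 11: insert m at [4, 6, 8] -> counters=[3,4,3,4,3,2,8,0,6]
Step 12: delete c at [0, 3, 6] -> counters=[2,4,3,3,3,2,7,0,6]
Step 13: delete o at [3, 5, 6] -> counters=[2,4,3,2,3,1,6,0,6]
Step 14: delete r at [1, 6, 8] -> counters=[2,3,3,2,3,1,5,0,5]
Step 15: delete l at [2, 5, 6] -> counters=[2,3,2,2,3,0,4,0,5]
Step 16: insert m at [4, 6, 8] -> counters=[2,3,2,2,4,0,5,0,6]
Step 17: insert l at [2, 5, 6] -> counters=[2,3,3,2,4,1,6,0,6]
Query o: check counters[3]=2 counters[5]=1 counters[6]=6 -> maybe

Answer: maybe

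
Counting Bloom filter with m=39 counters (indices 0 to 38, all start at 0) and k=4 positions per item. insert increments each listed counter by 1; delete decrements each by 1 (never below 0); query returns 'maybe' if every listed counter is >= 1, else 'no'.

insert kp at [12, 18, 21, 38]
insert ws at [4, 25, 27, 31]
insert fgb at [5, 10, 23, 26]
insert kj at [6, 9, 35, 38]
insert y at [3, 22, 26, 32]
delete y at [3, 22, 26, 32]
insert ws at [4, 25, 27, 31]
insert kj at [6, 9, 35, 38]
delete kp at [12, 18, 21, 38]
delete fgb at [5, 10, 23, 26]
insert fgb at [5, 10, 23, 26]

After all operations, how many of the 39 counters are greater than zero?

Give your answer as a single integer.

Answer: 12

Derivation:
Step 1: insert kp at [12, 18, 21, 38] -> counters=[0,0,0,0,0,0,0,0,0,0,0,0,1,0,0,0,0,0,1,0,0,1,0,0,0,0,0,0,0,0,0,0,0,0,0,0,0,0,1]
Step 2: insert ws at [4, 25, 27, 31] -> counters=[0,0,0,0,1,0,0,0,0,0,0,0,1,0,0,0,0,0,1,0,0,1,0,0,0,1,0,1,0,0,0,1,0,0,0,0,0,0,1]
Step 3: insert fgb at [5, 10, 23, 26] -> counters=[0,0,0,0,1,1,0,0,0,0,1,0,1,0,0,0,0,0,1,0,0,1,0,1,0,1,1,1,0,0,0,1,0,0,0,0,0,0,1]
Step 4: insert kj at [6, 9, 35, 38] -> counters=[0,0,0,0,1,1,1,0,0,1,1,0,1,0,0,0,0,0,1,0,0,1,0,1,0,1,1,1,0,0,0,1,0,0,0,1,0,0,2]
Step 5: insert y at [3, 22, 26, 32] -> counters=[0,0,0,1,1,1,1,0,0,1,1,0,1,0,0,0,0,0,1,0,0,1,1,1,0,1,2,1,0,0,0,1,1,0,0,1,0,0,2]
Step 6: delete y at [3, 22, 26, 32] -> counters=[0,0,0,0,1,1,1,0,0,1,1,0,1,0,0,0,0,0,1,0,0,1,0,1,0,1,1,1,0,0,0,1,0,0,0,1,0,0,2]
Step 7: insert ws at [4, 25, 27, 31] -> counters=[0,0,0,0,2,1,1,0,0,1,1,0,1,0,0,0,0,0,1,0,0,1,0,1,0,2,1,2,0,0,0,2,0,0,0,1,0,0,2]
Step 8: insert kj at [6, 9, 35, 38] -> counters=[0,0,0,0,2,1,2,0,0,2,1,0,1,0,0,0,0,0,1,0,0,1,0,1,0,2,1,2,0,0,0,2,0,0,0,2,0,0,3]
Step 9: delete kp at [12, 18, 21, 38] -> counters=[0,0,0,0,2,1,2,0,0,2,1,0,0,0,0,0,0,0,0,0,0,0,0,1,0,2,1,2,0,0,0,2,0,0,0,2,0,0,2]
Step 10: delete fgb at [5, 10, 23, 26] -> counters=[0,0,0,0,2,0,2,0,0,2,0,0,0,0,0,0,0,0,0,0,0,0,0,0,0,2,0,2,0,0,0,2,0,0,0,2,0,0,2]
Step 11: insert fgb at [5, 10, 23, 26] -> counters=[0,0,0,0,2,1,2,0,0,2,1,0,0,0,0,0,0,0,0,0,0,0,0,1,0,2,1,2,0,0,0,2,0,0,0,2,0,0,2]
Final counters=[0,0,0,0,2,1,2,0,0,2,1,0,0,0,0,0,0,0,0,0,0,0,0,1,0,2,1,2,0,0,0,2,0,0,0,2,0,0,2] -> 12 nonzero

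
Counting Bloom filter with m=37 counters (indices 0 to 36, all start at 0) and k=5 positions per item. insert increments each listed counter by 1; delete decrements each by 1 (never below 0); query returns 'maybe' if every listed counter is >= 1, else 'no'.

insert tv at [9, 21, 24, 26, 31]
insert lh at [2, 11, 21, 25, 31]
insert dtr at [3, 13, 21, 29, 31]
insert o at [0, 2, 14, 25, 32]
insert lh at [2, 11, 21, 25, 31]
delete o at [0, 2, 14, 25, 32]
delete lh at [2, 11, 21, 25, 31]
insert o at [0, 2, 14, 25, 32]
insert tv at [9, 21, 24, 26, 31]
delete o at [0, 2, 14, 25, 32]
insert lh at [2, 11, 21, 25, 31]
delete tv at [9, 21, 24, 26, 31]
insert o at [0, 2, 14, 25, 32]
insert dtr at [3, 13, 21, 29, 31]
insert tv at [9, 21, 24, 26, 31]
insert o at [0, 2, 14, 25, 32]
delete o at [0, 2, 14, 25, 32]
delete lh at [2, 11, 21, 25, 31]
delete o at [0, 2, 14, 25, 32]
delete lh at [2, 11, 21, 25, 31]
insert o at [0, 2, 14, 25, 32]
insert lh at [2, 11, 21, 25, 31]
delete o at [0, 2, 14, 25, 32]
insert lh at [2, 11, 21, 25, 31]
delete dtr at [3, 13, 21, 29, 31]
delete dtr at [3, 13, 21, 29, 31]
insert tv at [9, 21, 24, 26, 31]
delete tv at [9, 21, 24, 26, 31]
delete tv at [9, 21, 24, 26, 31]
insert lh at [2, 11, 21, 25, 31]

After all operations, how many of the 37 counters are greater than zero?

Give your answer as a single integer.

Step 1: insert tv at [9, 21, 24, 26, 31] -> counters=[0,0,0,0,0,0,0,0,0,1,0,0,0,0,0,0,0,0,0,0,0,1,0,0,1,0,1,0,0,0,0,1,0,0,0,0,0]
Step 2: insert lh at [2, 11, 21, 25, 31] -> counters=[0,0,1,0,0,0,0,0,0,1,0,1,0,0,0,0,0,0,0,0,0,2,0,0,1,1,1,0,0,0,0,2,0,0,0,0,0]
Step 3: insert dtr at [3, 13, 21, 29, 31] -> counters=[0,0,1,1,0,0,0,0,0,1,0,1,0,1,0,0,0,0,0,0,0,3,0,0,1,1,1,0,0,1,0,3,0,0,0,0,0]
Step 4: insert o at [0, 2, 14, 25, 32] -> counters=[1,0,2,1,0,0,0,0,0,1,0,1,0,1,1,0,0,0,0,0,0,3,0,0,1,2,1,0,0,1,0,3,1,0,0,0,0]
Step 5: insert lh at [2, 11, 21, 25, 31] -> counters=[1,0,3,1,0,0,0,0,0,1,0,2,0,1,1,0,0,0,0,0,0,4,0,0,1,3,1,0,0,1,0,4,1,0,0,0,0]
Step 6: delete o at [0, 2, 14, 25, 32] -> counters=[0,0,2,1,0,0,0,0,0,1,0,2,0,1,0,0,0,0,0,0,0,4,0,0,1,2,1,0,0,1,0,4,0,0,0,0,0]
Step 7: delete lh at [2, 11, 21, 25, 31] -> counters=[0,0,1,1,0,0,0,0,0,1,0,1,0,1,0,0,0,0,0,0,0,3,0,0,1,1,1,0,0,1,0,3,0,0,0,0,0]
Step 8: insert o at [0, 2, 14, 25, 32] -> counters=[1,0,2,1,0,0,0,0,0,1,0,1,0,1,1,0,0,0,0,0,0,3,0,0,1,2,1,0,0,1,0,3,1,0,0,0,0]
Step 9: insert tv at [9, 21, 24, 26, 31] -> counters=[1,0,2,1,0,0,0,0,0,2,0,1,0,1,1,0,0,0,0,0,0,4,0,0,2,2,2,0,0,1,0,4,1,0,0,0,0]
Step 10: delete o at [0, 2, 14, 25, 32] -> counters=[0,0,1,1,0,0,0,0,0,2,0,1,0,1,0,0,0,0,0,0,0,4,0,0,2,1,2,0,0,1,0,4,0,0,0,0,0]
Step 11: insert lh at [2, 11, 21, 25, 31] -> counters=[0,0,2,1,0,0,0,0,0,2,0,2,0,1,0,0,0,0,0,0,0,5,0,0,2,2,2,0,0,1,0,5,0,0,0,0,0]
Step 12: delete tv at [9, 21, 24, 26, 31] -> counters=[0,0,2,1,0,0,0,0,0,1,0,2,0,1,0,0,0,0,0,0,0,4,0,0,1,2,1,0,0,1,0,4,0,0,0,0,0]
Step 13: insert o at [0, 2, 14, 25, 32] -> counters=[1,0,3,1,0,0,0,0,0,1,0,2,0,1,1,0,0,0,0,0,0,4,0,0,1,3,1,0,0,1,0,4,1,0,0,0,0]
Step 14: insert dtr at [3, 13, 21, 29, 31] -> counters=[1,0,3,2,0,0,0,0,0,1,0,2,0,2,1,0,0,0,0,0,0,5,0,0,1,3,1,0,0,2,0,5,1,0,0,0,0]
Step 15: insert tv at [9, 21, 24, 26, 31] -> counters=[1,0,3,2,0,0,0,0,0,2,0,2,0,2,1,0,0,0,0,0,0,6,0,0,2,3,2,0,0,2,0,6,1,0,0,0,0]
Step 16: insert o at [0, 2, 14, 25, 32] -> counters=[2,0,4,2,0,0,0,0,0,2,0,2,0,2,2,0,0,0,0,0,0,6,0,0,2,4,2,0,0,2,0,6,2,0,0,0,0]
Step 17: delete o at [0, 2, 14, 25, 32] -> counters=[1,0,3,2,0,0,0,0,0,2,0,2,0,2,1,0,0,0,0,0,0,6,0,0,2,3,2,0,0,2,0,6,1,0,0,0,0]
Step 18: delete lh at [2, 11, 21, 25, 31] -> counters=[1,0,2,2,0,0,0,0,0,2,0,1,0,2,1,0,0,0,0,0,0,5,0,0,2,2,2,0,0,2,0,5,1,0,0,0,0]
Step 19: delete o at [0, 2, 14, 25, 32] -> counters=[0,0,1,2,0,0,0,0,0,2,0,1,0,2,0,0,0,0,0,0,0,5,0,0,2,1,2,0,0,2,0,5,0,0,0,0,0]
Step 20: delete lh at [2, 11, 21, 25, 31] -> counters=[0,0,0,2,0,0,0,0,0,2,0,0,0,2,0,0,0,0,0,0,0,4,0,0,2,0,2,0,0,2,0,4,0,0,0,0,0]
Step 21: insert o at [0, 2, 14, 25, 32] -> counters=[1,0,1,2,0,0,0,0,0,2,0,0,0,2,1,0,0,0,0,0,0,4,0,0,2,1,2,0,0,2,0,4,1,0,0,0,0]
Step 22: insert lh at [2, 11, 21, 25, 31] -> counters=[1,0,2,2,0,0,0,0,0,2,0,1,0,2,1,0,0,0,0,0,0,5,0,0,2,2,2,0,0,2,0,5,1,0,0,0,0]
Step 23: delete o at [0, 2, 14, 25, 32] -> counters=[0,0,1,2,0,0,0,0,0,2,0,1,0,2,0,0,0,0,0,0,0,5,0,0,2,1,2,0,0,2,0,5,0,0,0,0,0]
Step 24: insert lh at [2, 11, 21, 25, 31] -> counters=[0,0,2,2,0,0,0,0,0,2,0,2,0,2,0,0,0,0,0,0,0,6,0,0,2,2,2,0,0,2,0,6,0,0,0,0,0]
Step 25: delete dtr at [3, 13, 21, 29, 31] -> counters=[0,0,2,1,0,0,0,0,0,2,0,2,0,1,0,0,0,0,0,0,0,5,0,0,2,2,2,0,0,1,0,5,0,0,0,0,0]
Step 26: delete dtr at [3, 13, 21, 29, 31] -> counters=[0,0,2,0,0,0,0,0,0,2,0,2,0,0,0,0,0,0,0,0,0,4,0,0,2,2,2,0,0,0,0,4,0,0,0,0,0]
Step 27: insert tv at [9, 21, 24, 26, 31] -> counters=[0,0,2,0,0,0,0,0,0,3,0,2,0,0,0,0,0,0,0,0,0,5,0,0,3,2,3,0,0,0,0,5,0,0,0,0,0]
Step 28: delete tv at [9, 21, 24, 26, 31] -> counters=[0,0,2,0,0,0,0,0,0,2,0,2,0,0,0,0,0,0,0,0,0,4,0,0,2,2,2,0,0,0,0,4,0,0,0,0,0]
Step 29: delete tv at [9, 21, 24, 26, 31] -> counters=[0,0,2,0,0,0,0,0,0,1,0,2,0,0,0,0,0,0,0,0,0,3,0,0,1,2,1,0,0,0,0,3,0,0,0,0,0]
Step 30: insert lh at [2, 11, 21, 25, 31] -> counters=[0,0,3,0,0,0,0,0,0,1,0,3,0,0,0,0,0,0,0,0,0,4,0,0,1,3,1,0,0,0,0,4,0,0,0,0,0]
Final counters=[0,0,3,0,0,0,0,0,0,1,0,3,0,0,0,0,0,0,0,0,0,4,0,0,1,3,1,0,0,0,0,4,0,0,0,0,0] -> 8 nonzero

Answer: 8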